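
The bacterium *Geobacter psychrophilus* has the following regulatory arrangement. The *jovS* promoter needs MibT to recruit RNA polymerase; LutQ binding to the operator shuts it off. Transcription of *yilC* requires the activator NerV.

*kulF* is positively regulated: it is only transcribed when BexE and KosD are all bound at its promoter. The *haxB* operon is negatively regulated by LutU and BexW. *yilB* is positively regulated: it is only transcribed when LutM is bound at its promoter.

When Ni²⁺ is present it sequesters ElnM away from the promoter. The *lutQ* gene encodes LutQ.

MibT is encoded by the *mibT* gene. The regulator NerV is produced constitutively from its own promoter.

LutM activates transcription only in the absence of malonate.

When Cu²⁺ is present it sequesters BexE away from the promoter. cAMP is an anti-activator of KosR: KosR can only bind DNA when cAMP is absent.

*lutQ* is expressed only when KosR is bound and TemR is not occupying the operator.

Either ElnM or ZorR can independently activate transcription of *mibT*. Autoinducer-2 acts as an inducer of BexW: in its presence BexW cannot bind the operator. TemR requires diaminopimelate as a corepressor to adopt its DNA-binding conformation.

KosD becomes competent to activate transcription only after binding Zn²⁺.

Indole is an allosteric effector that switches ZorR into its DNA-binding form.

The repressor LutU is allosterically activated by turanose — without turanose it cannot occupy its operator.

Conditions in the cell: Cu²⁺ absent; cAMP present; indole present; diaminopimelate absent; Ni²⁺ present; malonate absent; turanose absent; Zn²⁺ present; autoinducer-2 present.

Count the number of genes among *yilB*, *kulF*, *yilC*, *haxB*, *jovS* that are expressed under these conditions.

5

Malonate is absent, so LutM is active.
No repressor is bound and LutM is active, so *yilB* is transcribed.
→ *yilB* is ON.
Cu²⁺ is absent, so BexE is active.
Zn²⁺ is present, so KosD is active.
No repressor is bound and BexE and KosD are active, so *kulF* is transcribed.
→ *kulF* is ON.
NerV is produced constitutively and is active.
No repressor is bound and NerV is active, so *yilC* is transcribed.
→ *yilC* is ON.
Turanose is absent, so LutU is inactive.
Autoinducer-2 is present, so BexW is inactive.
With no repressor bound, *haxB* is transcribed.
→ *haxB* is ON.
Ni²⁺ is present, so ElnM is inactive.
Indole is present, so ZorR is active.
Activator ZorR is present, so *mibT* is transcribed.
So MibT is produced and active.
Diaminopimelate is absent, so TemR is inactive.
cAMP is present, so KosR is inactive.
Required activator KosR is absent, so *lutQ* is not transcribed.
So LutQ is not produced.
No repressor is bound and MibT is active, so *jovS* is transcribed.
→ *jovS* is ON.
5 of the 5 genes are transcribed.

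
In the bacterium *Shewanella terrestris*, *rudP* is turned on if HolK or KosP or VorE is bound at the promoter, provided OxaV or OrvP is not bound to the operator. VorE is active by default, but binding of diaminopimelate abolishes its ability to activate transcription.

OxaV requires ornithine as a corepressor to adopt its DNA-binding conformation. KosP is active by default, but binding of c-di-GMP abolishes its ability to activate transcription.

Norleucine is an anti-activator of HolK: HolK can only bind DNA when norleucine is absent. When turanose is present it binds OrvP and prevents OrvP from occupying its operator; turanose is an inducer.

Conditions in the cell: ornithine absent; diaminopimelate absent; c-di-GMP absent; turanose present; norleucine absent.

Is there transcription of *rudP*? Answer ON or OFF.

Ornithine is absent, so OxaV is inactive.
Norleucine is absent, so HolK is active.
Turanose is present, so OrvP is inactive.
c-di-GMP is absent, so KosP is active.
Diaminopimelate is absent, so VorE is active.
Activator HolK is present, so *rudP* is transcribed.

ON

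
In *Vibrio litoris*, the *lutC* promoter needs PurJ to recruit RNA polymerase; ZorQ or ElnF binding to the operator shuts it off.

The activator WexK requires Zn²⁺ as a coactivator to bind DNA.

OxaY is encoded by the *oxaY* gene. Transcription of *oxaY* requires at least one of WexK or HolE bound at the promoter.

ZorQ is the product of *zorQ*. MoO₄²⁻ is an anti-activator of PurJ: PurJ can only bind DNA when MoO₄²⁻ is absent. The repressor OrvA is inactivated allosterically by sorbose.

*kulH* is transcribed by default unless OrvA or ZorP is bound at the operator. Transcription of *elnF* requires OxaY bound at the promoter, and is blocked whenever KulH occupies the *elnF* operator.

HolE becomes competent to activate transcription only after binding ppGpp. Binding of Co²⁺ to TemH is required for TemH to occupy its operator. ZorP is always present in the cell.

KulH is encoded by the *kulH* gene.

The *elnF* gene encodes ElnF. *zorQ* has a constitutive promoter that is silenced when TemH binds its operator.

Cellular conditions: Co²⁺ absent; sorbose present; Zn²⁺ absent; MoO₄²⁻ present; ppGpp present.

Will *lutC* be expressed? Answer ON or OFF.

OFF

Co²⁺ is absent, so TemH is inactive.
With no repressor bound, *zorQ* is transcribed.
So ZorQ is produced and active.
MoO₄²⁻ is present, so PurJ is inactive.
Zn²⁺ is absent, so WexK is inactive.
ppGpp is present, so HolE is active.
Activator HolE is present, so *oxaY* is transcribed.
So OxaY is produced and active.
Sorbose is present, so OrvA is inactive.
ZorP is produced constitutively and is active.
With repressor ZorP bound, *kulH* is not transcribed.
So KulH is not produced.
No repressor is bound and OxaY is active, so *elnF* is transcribed.
So ElnF is produced and active.
With repressor ZorQ bound, *lutC* is not transcribed.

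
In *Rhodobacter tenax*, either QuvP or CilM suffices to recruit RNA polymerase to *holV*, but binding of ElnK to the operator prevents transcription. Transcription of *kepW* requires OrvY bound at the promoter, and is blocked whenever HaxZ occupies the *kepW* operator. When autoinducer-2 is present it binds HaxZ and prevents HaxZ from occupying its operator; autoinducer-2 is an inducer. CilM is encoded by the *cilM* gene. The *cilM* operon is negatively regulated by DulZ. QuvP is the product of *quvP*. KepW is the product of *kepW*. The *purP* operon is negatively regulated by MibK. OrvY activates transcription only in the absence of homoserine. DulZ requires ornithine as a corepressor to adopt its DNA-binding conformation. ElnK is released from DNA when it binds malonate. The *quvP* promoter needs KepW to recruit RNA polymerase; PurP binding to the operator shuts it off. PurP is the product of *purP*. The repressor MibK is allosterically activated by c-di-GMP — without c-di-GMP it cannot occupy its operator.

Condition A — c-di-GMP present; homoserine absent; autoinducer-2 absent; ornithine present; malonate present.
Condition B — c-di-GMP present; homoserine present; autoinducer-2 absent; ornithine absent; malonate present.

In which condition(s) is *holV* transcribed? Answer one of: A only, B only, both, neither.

B only

Condition A:
c-di-GMP is present, so MibK is active.
With repressor MibK bound, *purP* is not transcribed.
So PurP is not produced.
Homoserine is absent, so OrvY is active.
Autoinducer-2 is absent, so HaxZ is active.
With repressor HaxZ bound, *kepW* is not transcribed.
So KepW is not produced.
Required activator KepW is absent, so *quvP* is not transcribed.
So QuvP is not produced.
Ornithine is present, so DulZ is active.
With repressor DulZ bound, *cilM* is not transcribed.
So CilM is not produced.
Malonate is present, so ElnK is inactive.
No activator is available at the *holV* promoter, so *holV* is not transcribed.
→ *holV* is OFF in A.
Condition B:
c-di-GMP is present, so MibK is active.
With repressor MibK bound, *purP* is not transcribed.
So PurP is not produced.
Homoserine is present, so OrvY is inactive.
Autoinducer-2 is absent, so HaxZ is active.
With repressor HaxZ bound, *kepW* is not transcribed.
So KepW is not produced.
Required activator KepW is absent, so *quvP* is not transcribed.
So QuvP is not produced.
Ornithine is absent, so DulZ is inactive.
With no repressor bound, *cilM* is transcribed.
So CilM is produced and active.
Malonate is present, so ElnK is inactive.
Activator CilM is present, so *holV* is transcribed.
→ *holV* is ON in B.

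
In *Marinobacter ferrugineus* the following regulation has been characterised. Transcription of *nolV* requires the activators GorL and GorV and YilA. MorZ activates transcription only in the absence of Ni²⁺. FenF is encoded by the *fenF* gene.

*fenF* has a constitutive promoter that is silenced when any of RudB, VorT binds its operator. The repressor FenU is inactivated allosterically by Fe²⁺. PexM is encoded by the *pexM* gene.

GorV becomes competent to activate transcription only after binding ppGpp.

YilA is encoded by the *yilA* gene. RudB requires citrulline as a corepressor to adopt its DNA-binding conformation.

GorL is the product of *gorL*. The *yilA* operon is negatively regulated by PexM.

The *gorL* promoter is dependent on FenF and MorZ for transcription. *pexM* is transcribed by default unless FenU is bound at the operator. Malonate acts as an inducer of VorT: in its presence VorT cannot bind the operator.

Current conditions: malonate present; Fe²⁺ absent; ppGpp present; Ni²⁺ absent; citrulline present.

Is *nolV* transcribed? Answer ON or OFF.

OFF

Citrulline is present, so RudB is active.
Malonate is present, so VorT is inactive.
With repressor RudB bound, *fenF* is not transcribed.
So FenF is not produced.
Ni²⁺ is absent, so MorZ is active.
Required activator FenF is absent, so *gorL* is not transcribed.
So GorL is not produced.
ppGpp is present, so GorV is active.
Fe²⁺ is absent, so FenU is active.
With repressor FenU bound, *pexM* is not transcribed.
So PexM is not produced.
With no repressor bound, *yilA* is transcribed.
So YilA is produced and active.
Required activator GorL is absent, so *nolV* is not transcribed.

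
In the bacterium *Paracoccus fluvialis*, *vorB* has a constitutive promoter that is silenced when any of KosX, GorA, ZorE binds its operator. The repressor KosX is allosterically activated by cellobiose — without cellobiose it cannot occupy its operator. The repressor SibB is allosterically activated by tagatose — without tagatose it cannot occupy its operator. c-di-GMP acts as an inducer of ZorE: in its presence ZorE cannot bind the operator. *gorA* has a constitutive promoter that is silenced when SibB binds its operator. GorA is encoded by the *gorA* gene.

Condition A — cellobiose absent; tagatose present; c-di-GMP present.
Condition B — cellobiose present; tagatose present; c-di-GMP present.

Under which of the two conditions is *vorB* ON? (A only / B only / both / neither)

Condition A:
Cellobiose is absent, so KosX is inactive.
Tagatose is present, so SibB is active.
With repressor SibB bound, *gorA* is not transcribed.
So GorA is not produced.
c-di-GMP is present, so ZorE is inactive.
With no repressor bound, *vorB* is transcribed.
→ *vorB* is ON in A.
Condition B:
Cellobiose is present, so KosX is active.
Tagatose is present, so SibB is active.
With repressor SibB bound, *gorA* is not transcribed.
So GorA is not produced.
c-di-GMP is present, so ZorE is inactive.
With repressor KosX bound, *vorB* is not transcribed.
→ *vorB* is OFF in B.

A only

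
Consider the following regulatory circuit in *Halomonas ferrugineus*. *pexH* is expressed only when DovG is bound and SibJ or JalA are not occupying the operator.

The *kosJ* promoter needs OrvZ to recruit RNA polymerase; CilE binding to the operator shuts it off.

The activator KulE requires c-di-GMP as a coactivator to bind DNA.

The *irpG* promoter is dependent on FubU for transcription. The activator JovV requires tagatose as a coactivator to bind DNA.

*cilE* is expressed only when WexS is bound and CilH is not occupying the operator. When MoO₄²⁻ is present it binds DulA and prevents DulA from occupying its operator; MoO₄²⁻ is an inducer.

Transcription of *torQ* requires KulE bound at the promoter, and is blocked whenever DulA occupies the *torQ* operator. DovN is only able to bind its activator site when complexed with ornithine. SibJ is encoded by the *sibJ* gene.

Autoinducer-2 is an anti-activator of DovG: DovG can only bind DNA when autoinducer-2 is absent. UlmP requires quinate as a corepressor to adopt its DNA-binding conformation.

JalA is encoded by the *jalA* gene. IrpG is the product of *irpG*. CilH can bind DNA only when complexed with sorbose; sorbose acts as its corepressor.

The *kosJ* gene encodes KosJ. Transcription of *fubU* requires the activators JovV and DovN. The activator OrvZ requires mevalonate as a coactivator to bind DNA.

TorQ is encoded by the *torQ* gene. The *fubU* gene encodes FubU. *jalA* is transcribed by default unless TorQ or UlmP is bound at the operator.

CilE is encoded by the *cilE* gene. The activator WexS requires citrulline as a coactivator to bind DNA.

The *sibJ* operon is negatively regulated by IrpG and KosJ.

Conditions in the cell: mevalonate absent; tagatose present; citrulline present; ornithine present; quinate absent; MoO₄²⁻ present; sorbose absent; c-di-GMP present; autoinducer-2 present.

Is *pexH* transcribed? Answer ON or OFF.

OFF

Tagatose is present, so JovV is active.
Ornithine is present, so DovN is active.
No repressor is bound and JovV and DovN are active, so *fubU* is transcribed.
So FubU is produced and active.
No repressor is bound and FubU is active, so *irpG* is transcribed.
So IrpG is produced and active.
Sorbose is absent, so CilH is inactive.
Citrulline is present, so WexS is active.
No repressor is bound and WexS is active, so *cilE* is transcribed.
So CilE is produced and active.
Mevalonate is absent, so OrvZ is inactive.
With repressor CilE bound, *kosJ* is not transcribed.
So KosJ is not produced.
With repressor IrpG bound, *sibJ* is not transcribed.
So SibJ is not produced.
c-di-GMP is present, so KulE is active.
MoO₄²⁻ is present, so DulA is inactive.
No repressor is bound and KulE is active, so *torQ* is transcribed.
So TorQ is produced and active.
Quinate is absent, so UlmP is inactive.
With repressor TorQ bound, *jalA* is not transcribed.
So JalA is not produced.
Autoinducer-2 is present, so DovG is inactive.
Required activator DovG is absent, so *pexH* is not transcribed.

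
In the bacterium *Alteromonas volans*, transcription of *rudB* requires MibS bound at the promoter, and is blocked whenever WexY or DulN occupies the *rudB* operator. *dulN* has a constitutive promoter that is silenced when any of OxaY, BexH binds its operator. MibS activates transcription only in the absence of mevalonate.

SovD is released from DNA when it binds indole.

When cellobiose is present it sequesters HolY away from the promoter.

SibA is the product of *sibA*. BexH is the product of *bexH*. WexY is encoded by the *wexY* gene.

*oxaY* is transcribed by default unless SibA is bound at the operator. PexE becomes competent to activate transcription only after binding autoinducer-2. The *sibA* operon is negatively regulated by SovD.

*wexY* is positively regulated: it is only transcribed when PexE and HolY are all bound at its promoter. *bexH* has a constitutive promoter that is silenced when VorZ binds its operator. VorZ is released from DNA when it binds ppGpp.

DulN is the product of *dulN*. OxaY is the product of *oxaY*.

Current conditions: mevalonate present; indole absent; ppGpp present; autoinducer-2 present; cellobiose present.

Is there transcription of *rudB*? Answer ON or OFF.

OFF

Autoinducer-2 is present, so PexE is active.
Cellobiose is present, so HolY is inactive.
Required activator HolY is absent, so *wexY* is not transcribed.
So WexY is not produced.
Mevalonate is present, so MibS is inactive.
Indole is absent, so SovD is active.
With repressor SovD bound, *sibA* is not transcribed.
So SibA is not produced.
With no repressor bound, *oxaY* is transcribed.
So OxaY is produced and active.
ppGpp is present, so VorZ is inactive.
With no repressor bound, *bexH* is transcribed.
So BexH is produced and active.
With repressor OxaY bound, *dulN* is not transcribed.
So DulN is not produced.
Required activator MibS is absent, so *rudB* is not transcribed.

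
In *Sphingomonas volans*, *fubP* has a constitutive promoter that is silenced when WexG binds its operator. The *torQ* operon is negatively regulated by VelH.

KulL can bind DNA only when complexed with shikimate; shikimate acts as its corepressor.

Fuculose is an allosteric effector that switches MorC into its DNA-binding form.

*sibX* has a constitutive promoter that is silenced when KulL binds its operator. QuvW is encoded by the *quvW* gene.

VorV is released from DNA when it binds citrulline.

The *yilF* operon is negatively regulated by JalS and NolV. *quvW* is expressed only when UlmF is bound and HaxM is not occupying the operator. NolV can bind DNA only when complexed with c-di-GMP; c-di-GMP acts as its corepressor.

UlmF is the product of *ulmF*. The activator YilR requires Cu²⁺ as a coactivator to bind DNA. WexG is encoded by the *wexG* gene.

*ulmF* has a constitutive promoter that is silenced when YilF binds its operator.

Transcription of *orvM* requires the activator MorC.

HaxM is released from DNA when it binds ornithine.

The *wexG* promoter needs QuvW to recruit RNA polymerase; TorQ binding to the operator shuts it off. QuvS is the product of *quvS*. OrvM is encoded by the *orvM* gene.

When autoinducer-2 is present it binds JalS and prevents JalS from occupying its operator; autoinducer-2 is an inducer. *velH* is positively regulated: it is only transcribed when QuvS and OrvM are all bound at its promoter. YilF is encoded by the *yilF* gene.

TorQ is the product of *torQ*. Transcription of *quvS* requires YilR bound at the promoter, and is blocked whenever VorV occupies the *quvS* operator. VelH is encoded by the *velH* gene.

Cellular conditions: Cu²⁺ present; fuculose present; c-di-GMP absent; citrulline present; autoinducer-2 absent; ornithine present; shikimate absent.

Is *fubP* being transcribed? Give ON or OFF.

OFF

Citrulline is present, so VorV is inactive.
Cu²⁺ is present, so YilR is active.
No repressor is bound and YilR is active, so *quvS* is transcribed.
So QuvS is produced and active.
Fuculose is present, so MorC is active.
No repressor is bound and MorC is active, so *orvM* is transcribed.
So OrvM is produced and active.
No repressor is bound and QuvS and OrvM are active, so *velH* is transcribed.
So VelH is produced and active.
With repressor VelH bound, *torQ* is not transcribed.
So TorQ is not produced.
Ornithine is present, so HaxM is inactive.
Autoinducer-2 is absent, so JalS is active.
c-di-GMP is absent, so NolV is inactive.
With repressor JalS bound, *yilF* is not transcribed.
So YilF is not produced.
With no repressor bound, *ulmF* is transcribed.
So UlmF is produced and active.
No repressor is bound and UlmF is active, so *quvW* is transcribed.
So QuvW is produced and active.
No repressor is bound and QuvW is active, so *wexG* is transcribed.
So WexG is produced and active.
With repressor WexG bound, *fubP* is not transcribed.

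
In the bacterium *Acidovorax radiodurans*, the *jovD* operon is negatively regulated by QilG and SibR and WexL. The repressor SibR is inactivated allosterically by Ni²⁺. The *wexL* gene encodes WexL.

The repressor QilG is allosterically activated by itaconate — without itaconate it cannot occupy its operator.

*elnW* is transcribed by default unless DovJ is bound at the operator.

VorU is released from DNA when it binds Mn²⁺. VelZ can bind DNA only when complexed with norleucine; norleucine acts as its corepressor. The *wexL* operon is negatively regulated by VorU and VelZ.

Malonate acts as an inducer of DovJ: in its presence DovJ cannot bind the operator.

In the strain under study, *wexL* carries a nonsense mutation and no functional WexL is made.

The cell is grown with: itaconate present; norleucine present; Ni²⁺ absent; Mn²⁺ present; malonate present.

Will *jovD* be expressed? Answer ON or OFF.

Itaconate is present, so QilG is active.
Ni²⁺ is absent, so SibR is active.
WexL is non-functional in this strain, so it has no effect.
With repressor QilG bound, *jovD* is not transcribed.

OFF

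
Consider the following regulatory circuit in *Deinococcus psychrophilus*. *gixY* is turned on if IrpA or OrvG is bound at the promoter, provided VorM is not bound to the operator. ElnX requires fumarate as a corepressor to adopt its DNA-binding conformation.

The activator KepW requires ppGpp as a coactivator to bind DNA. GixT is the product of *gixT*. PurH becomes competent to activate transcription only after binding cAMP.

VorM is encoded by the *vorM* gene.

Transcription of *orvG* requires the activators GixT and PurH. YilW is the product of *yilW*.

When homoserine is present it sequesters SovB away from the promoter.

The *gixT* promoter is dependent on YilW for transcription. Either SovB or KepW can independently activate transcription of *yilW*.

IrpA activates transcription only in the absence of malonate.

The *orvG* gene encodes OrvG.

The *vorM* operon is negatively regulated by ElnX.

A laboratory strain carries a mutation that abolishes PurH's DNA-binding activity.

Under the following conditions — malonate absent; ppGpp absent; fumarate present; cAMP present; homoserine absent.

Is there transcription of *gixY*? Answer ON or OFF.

Malonate is absent, so IrpA is active.
Homoserine is absent, so SovB is active.
ppGpp is absent, so KepW is inactive.
Activator SovB is present, so *yilW* is transcribed.
So YilW is produced and active.
No repressor is bound and YilW is active, so *gixT* is transcribed.
So GixT is produced and active.
PurH is non-functional in this strain, so it has no effect.
Required activator PurH is absent, so *orvG* is not transcribed.
So OrvG is not produced.
Fumarate is present, so ElnX is active.
With repressor ElnX bound, *vorM* is not transcribed.
So VorM is not produced.
Activator IrpA is present, so *gixY* is transcribed.

ON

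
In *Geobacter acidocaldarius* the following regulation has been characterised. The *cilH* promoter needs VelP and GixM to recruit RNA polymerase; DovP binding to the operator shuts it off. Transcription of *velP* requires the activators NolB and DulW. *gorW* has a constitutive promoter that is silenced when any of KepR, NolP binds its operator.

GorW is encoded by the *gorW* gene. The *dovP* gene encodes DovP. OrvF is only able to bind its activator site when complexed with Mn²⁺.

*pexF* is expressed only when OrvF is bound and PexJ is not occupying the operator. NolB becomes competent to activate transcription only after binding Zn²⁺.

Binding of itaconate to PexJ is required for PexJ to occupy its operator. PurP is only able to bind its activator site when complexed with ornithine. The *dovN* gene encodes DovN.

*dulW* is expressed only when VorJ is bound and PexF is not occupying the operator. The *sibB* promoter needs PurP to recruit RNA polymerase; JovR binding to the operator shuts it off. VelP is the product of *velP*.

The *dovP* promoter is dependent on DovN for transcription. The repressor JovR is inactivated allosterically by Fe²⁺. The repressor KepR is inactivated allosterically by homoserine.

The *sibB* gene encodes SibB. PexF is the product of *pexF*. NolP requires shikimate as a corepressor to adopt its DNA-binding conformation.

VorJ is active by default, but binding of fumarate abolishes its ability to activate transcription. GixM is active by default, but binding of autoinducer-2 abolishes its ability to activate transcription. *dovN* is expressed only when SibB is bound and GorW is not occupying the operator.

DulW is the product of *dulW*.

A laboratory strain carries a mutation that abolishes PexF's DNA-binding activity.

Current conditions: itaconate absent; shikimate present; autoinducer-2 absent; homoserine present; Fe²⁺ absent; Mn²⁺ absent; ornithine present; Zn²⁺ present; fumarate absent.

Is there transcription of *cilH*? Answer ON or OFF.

Zn²⁺ is present, so NolB is active.
Fumarate is absent, so VorJ is active.
PexF is non-functional in this strain, so it has no effect.
No repressor is bound and VorJ is active, so *dulW* is transcribed.
So DulW is produced and active.
No repressor is bound and NolB and DulW are active, so *velP* is transcribed.
So VelP is produced and active.
Fe²⁺ is absent, so JovR is active.
Ornithine is present, so PurP is active.
With repressor JovR bound, *sibB* is not transcribed.
So SibB is not produced.
Homoserine is present, so KepR is inactive.
Shikimate is present, so NolP is active.
With repressor NolP bound, *gorW* is not transcribed.
So GorW is not produced.
Required activator SibB is absent, so *dovN* is not transcribed.
So DovN is not produced.
Required activator DovN is absent, so *dovP* is not transcribed.
So DovP is not produced.
Autoinducer-2 is absent, so GixM is active.
No repressor is bound and VelP and GixM are active, so *cilH* is transcribed.

ON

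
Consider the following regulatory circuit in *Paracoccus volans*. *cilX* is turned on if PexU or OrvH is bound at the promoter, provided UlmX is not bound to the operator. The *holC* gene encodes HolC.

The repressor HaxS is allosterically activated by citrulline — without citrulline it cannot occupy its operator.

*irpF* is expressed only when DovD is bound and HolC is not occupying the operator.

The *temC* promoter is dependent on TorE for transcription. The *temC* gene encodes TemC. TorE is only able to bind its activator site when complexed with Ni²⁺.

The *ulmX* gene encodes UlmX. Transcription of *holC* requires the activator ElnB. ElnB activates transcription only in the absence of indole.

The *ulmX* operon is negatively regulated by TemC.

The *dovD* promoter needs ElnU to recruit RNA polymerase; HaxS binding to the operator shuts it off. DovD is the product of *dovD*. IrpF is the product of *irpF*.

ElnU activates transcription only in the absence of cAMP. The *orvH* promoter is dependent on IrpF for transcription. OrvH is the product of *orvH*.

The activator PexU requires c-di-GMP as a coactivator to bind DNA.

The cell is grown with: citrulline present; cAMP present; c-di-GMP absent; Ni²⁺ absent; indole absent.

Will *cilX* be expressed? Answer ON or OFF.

c-di-GMP is absent, so PexU is inactive.
cAMP is present, so ElnU is inactive.
Citrulline is present, so HaxS is active.
With repressor HaxS bound, *dovD* is not transcribed.
So DovD is not produced.
Indole is absent, so ElnB is active.
No repressor is bound and ElnB is active, so *holC* is transcribed.
So HolC is produced and active.
With repressor HolC bound, *irpF* is not transcribed.
So IrpF is not produced.
Required activator IrpF is absent, so *orvH* is not transcribed.
So OrvH is not produced.
Ni²⁺ is absent, so TorE is inactive.
Required activator TorE is absent, so *temC* is not transcribed.
So TemC is not produced.
With no repressor bound, *ulmX* is transcribed.
So UlmX is produced and active.
With repressor UlmX bound, *cilX* is not transcribed.

OFF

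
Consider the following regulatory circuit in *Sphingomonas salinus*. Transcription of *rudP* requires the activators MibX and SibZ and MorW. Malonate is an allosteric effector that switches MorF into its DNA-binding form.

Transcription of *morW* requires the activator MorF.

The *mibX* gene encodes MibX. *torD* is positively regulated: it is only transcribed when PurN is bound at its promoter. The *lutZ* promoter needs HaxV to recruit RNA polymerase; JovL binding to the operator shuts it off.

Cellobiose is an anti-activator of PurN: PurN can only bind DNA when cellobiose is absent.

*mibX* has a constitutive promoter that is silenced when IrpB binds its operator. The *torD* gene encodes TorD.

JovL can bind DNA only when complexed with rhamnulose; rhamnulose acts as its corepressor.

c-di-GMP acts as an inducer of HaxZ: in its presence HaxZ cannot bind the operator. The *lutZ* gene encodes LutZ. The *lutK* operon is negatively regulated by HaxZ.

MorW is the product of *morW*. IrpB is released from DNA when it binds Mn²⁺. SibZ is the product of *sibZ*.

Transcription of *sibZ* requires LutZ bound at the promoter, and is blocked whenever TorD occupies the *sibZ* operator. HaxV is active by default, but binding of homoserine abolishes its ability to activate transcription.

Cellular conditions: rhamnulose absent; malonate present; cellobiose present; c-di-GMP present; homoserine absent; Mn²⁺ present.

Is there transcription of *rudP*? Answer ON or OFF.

ON

Mn²⁺ is present, so IrpB is inactive.
With no repressor bound, *mibX* is transcribed.
So MibX is produced and active.
Rhamnulose is absent, so JovL is inactive.
Homoserine is absent, so HaxV is active.
No repressor is bound and HaxV is active, so *lutZ* is transcribed.
So LutZ is produced and active.
Cellobiose is present, so PurN is inactive.
Required activator PurN is absent, so *torD* is not transcribed.
So TorD is not produced.
No repressor is bound and LutZ is active, so *sibZ* is transcribed.
So SibZ is produced and active.
Malonate is present, so MorF is active.
No repressor is bound and MorF is active, so *morW* is transcribed.
So MorW is produced and active.
No repressor is bound and MibX and SibZ and MorW are active, so *rudP* is transcribed.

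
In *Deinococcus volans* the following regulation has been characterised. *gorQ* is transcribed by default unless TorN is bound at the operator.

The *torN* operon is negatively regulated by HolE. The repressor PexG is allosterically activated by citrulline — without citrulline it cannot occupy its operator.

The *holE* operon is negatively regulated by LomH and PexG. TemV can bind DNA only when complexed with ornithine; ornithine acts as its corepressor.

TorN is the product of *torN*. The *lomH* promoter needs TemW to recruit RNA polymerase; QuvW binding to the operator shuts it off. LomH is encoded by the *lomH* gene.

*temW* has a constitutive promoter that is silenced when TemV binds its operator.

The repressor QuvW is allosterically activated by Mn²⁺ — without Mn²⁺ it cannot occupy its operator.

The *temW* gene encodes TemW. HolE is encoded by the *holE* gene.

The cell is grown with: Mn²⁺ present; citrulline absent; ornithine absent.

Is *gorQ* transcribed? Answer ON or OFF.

Ornithine is absent, so TemV is inactive.
With no repressor bound, *temW* is transcribed.
So TemW is produced and active.
Mn²⁺ is present, so QuvW is active.
With repressor QuvW bound, *lomH* is not transcribed.
So LomH is not produced.
Citrulline is absent, so PexG is inactive.
With no repressor bound, *holE* is transcribed.
So HolE is produced and active.
With repressor HolE bound, *torN* is not transcribed.
So TorN is not produced.
With no repressor bound, *gorQ* is transcribed.

ON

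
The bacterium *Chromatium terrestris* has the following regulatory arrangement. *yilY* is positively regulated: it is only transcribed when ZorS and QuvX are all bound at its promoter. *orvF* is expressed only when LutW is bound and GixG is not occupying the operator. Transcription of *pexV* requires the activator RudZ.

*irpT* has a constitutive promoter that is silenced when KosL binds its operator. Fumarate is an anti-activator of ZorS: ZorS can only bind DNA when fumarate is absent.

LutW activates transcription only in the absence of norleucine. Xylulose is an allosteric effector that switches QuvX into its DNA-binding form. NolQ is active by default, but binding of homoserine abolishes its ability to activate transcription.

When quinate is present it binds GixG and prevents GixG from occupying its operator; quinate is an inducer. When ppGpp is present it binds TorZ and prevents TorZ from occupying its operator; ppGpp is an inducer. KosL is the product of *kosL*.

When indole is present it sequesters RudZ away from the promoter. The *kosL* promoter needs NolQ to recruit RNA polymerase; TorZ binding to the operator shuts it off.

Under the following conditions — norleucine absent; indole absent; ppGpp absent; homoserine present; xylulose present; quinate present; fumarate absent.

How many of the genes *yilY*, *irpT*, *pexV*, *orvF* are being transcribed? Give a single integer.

4

Fumarate is absent, so ZorS is active.
Xylulose is present, so QuvX is active.
No repressor is bound and ZorS and QuvX are active, so *yilY* is transcribed.
→ *yilY* is ON.
Homoserine is present, so NolQ is inactive.
ppGpp is absent, so TorZ is active.
With repressor TorZ bound, *kosL* is not transcribed.
So KosL is not produced.
With no repressor bound, *irpT* is transcribed.
→ *irpT* is ON.
Indole is absent, so RudZ is active.
No repressor is bound and RudZ is active, so *pexV* is transcribed.
→ *pexV* is ON.
Quinate is present, so GixG is inactive.
Norleucine is absent, so LutW is active.
No repressor is bound and LutW is active, so *orvF* is transcribed.
→ *orvF* is ON.
4 of the 4 genes are transcribed.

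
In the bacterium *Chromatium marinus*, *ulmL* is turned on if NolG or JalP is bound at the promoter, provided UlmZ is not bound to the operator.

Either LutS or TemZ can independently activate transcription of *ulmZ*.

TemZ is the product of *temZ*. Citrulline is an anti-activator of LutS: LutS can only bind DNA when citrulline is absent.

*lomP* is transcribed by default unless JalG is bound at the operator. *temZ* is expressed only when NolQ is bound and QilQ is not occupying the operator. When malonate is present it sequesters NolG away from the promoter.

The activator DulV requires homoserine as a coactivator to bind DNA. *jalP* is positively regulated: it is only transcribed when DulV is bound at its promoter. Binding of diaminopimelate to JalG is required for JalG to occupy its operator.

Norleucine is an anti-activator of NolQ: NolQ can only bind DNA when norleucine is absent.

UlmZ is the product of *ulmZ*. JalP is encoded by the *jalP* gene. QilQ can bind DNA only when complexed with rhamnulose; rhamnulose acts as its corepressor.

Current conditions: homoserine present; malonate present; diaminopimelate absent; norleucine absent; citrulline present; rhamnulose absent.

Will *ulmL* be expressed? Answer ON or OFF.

OFF

Citrulline is present, so LutS is inactive.
Rhamnulose is absent, so QilQ is inactive.
Norleucine is absent, so NolQ is active.
No repressor is bound and NolQ is active, so *temZ* is transcribed.
So TemZ is produced and active.
Activator TemZ is present, so *ulmZ* is transcribed.
So UlmZ is produced and active.
Malonate is present, so NolG is inactive.
Homoserine is present, so DulV is active.
No repressor is bound and DulV is active, so *jalP* is transcribed.
So JalP is produced and active.
With repressor UlmZ bound, *ulmL* is not transcribed.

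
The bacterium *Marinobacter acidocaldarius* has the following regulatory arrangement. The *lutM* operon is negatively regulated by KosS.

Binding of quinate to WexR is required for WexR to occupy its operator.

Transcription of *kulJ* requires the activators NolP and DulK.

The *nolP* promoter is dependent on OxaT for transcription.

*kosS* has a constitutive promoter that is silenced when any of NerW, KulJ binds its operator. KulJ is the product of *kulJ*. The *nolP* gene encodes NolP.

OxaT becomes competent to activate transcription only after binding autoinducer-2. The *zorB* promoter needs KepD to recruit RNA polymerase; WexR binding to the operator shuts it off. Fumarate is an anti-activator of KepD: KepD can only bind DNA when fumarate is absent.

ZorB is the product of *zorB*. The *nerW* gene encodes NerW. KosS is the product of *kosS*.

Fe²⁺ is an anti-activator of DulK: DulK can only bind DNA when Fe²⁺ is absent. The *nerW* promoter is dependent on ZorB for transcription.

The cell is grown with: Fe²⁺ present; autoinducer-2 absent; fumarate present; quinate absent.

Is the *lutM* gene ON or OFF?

OFF

Quinate is absent, so WexR is inactive.
Fumarate is present, so KepD is inactive.
Required activator KepD is absent, so *zorB* is not transcribed.
So ZorB is not produced.
Required activator ZorB is absent, so *nerW* is not transcribed.
So NerW is not produced.
Autoinducer-2 is absent, so OxaT is inactive.
Required activator OxaT is absent, so *nolP* is not transcribed.
So NolP is not produced.
Fe²⁺ is present, so DulK is inactive.
Required activator NolP is absent, so *kulJ* is not transcribed.
So KulJ is not produced.
With no repressor bound, *kosS* is transcribed.
So KosS is produced and active.
With repressor KosS bound, *lutM* is not transcribed.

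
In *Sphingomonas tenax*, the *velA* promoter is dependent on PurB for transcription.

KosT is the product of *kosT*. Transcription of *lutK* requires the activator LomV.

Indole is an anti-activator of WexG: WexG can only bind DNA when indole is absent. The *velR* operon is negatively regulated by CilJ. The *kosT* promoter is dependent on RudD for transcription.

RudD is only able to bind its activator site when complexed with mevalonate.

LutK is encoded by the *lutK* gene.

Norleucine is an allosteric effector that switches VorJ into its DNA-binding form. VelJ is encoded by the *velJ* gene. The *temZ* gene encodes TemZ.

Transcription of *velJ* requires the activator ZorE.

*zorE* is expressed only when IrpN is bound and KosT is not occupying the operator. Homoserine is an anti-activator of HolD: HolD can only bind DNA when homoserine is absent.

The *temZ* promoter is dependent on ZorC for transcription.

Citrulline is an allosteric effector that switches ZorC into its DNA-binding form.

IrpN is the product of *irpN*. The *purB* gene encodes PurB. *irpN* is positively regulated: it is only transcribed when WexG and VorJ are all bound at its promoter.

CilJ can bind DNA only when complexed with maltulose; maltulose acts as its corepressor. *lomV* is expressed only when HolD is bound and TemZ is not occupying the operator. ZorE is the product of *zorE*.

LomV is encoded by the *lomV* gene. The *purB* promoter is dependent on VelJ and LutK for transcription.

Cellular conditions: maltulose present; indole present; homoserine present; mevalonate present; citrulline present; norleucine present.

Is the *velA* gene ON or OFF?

OFF

Mevalonate is present, so RudD is active.
No repressor is bound and RudD is active, so *kosT* is transcribed.
So KosT is produced and active.
Indole is present, so WexG is inactive.
Norleucine is present, so VorJ is active.
Required activator WexG is absent, so *irpN* is not transcribed.
So IrpN is not produced.
With repressor KosT bound, *zorE* is not transcribed.
So ZorE is not produced.
Required activator ZorE is absent, so *velJ* is not transcribed.
So VelJ is not produced.
Citrulline is present, so ZorC is active.
No repressor is bound and ZorC is active, so *temZ* is transcribed.
So TemZ is produced and active.
Homoserine is present, so HolD is inactive.
With repressor TemZ bound, *lomV* is not transcribed.
So LomV is not produced.
Required activator LomV is absent, so *lutK* is not transcribed.
So LutK is not produced.
Required activator VelJ is absent, so *purB* is not transcribed.
So PurB is not produced.
Required activator PurB is absent, so *velA* is not transcribed.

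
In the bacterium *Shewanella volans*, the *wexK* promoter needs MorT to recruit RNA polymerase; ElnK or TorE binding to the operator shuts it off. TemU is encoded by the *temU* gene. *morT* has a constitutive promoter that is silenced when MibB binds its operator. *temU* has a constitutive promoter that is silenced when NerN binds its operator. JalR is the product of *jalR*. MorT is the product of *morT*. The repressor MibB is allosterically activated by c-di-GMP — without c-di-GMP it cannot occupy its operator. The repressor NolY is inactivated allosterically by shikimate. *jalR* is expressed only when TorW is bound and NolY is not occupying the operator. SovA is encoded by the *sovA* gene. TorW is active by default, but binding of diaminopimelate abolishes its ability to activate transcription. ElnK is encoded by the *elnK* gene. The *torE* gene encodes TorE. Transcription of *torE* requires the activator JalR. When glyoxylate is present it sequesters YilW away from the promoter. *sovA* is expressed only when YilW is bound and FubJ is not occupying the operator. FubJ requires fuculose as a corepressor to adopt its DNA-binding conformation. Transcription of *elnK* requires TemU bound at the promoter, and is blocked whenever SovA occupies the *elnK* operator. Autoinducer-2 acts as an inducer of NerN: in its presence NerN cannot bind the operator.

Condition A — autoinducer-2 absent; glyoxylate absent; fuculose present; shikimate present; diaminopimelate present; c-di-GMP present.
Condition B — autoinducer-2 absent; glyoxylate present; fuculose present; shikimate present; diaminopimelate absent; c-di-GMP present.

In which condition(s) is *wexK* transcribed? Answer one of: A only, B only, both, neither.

neither

Condition A:
Autoinducer-2 is absent, so NerN is active.
With repressor NerN bound, *temU* is not transcribed.
So TemU is not produced.
Glyoxylate is absent, so YilW is active.
Fuculose is present, so FubJ is active.
With repressor FubJ bound, *sovA* is not transcribed.
So SovA is not produced.
Required activator TemU is absent, so *elnK* is not transcribed.
So ElnK is not produced.
Shikimate is present, so NolY is inactive.
Diaminopimelate is present, so TorW is inactive.
Required activator TorW is absent, so *jalR* is not transcribed.
So JalR is not produced.
Required activator JalR is absent, so *torE* is not transcribed.
So TorE is not produced.
c-di-GMP is present, so MibB is active.
With repressor MibB bound, *morT* is not transcribed.
So MorT is not produced.
Required activator MorT is absent, so *wexK* is not transcribed.
→ *wexK* is OFF in A.
Condition B:
Autoinducer-2 is absent, so NerN is active.
With repressor NerN bound, *temU* is not transcribed.
So TemU is not produced.
Glyoxylate is present, so YilW is inactive.
Fuculose is present, so FubJ is active.
With repressor FubJ bound, *sovA* is not transcribed.
So SovA is not produced.
Required activator TemU is absent, so *elnK* is not transcribed.
So ElnK is not produced.
Shikimate is present, so NolY is inactive.
Diaminopimelate is absent, so TorW is active.
No repressor is bound and TorW is active, so *jalR* is transcribed.
So JalR is produced and active.
No repressor is bound and JalR is active, so *torE* is transcribed.
So TorE is produced and active.
c-di-GMP is present, so MibB is active.
With repressor MibB bound, *morT* is not transcribed.
So MorT is not produced.
With repressor TorE bound, *wexK* is not transcribed.
→ *wexK* is OFF in B.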